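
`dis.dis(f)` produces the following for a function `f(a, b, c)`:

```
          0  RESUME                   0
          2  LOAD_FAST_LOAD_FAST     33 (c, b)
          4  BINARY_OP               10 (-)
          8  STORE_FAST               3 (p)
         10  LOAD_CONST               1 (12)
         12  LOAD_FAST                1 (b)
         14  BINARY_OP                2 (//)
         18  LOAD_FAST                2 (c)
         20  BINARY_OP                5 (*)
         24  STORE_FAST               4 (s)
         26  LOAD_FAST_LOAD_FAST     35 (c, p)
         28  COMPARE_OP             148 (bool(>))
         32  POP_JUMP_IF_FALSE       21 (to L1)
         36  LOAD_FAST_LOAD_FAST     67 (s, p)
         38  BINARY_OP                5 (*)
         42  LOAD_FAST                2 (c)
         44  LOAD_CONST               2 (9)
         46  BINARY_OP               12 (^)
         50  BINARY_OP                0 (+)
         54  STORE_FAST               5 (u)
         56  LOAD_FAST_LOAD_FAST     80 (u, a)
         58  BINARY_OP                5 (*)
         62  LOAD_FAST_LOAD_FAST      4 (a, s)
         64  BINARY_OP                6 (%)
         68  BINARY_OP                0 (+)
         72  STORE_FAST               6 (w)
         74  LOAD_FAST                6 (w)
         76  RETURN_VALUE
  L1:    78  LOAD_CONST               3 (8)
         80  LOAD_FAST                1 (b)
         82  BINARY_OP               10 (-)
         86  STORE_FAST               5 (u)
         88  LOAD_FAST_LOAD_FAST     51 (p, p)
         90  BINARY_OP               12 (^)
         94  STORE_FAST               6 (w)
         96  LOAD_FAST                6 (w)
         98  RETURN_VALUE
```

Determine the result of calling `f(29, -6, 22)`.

0

LOAD_FAST_LOAD_FAST c,b → push 22,-6. Stack: [22, -6]
BINARY_OP - → 22 - -6 = 28. Stack: [28]
STORE_FAST p → p=28. Stack: []
LOAD_CONST → push 12. Stack: [12]
LOAD_FAST b → push -6. Stack: [12, -6]
BINARY_OP // → 12 // -6 = -2. Stack: [-2]
LOAD_FAST c → push 22. Stack: [-2, 22]
BINARY_OP * → -2 * 22 = -44. Stack: [-44]
STORE_FAST s → s=-44. Stack: []
LOAD_FAST_LOAD_FAST c,p → push 22,28. Stack: [22, 28]
COMPARE_OP bool(>) → 22 vs 28 = False. Stack: [False]
POP_JUMP_IF_FALSE → pop False; jump. Stack: []
LOAD_CONST → push 8. Stack: [8]
LOAD_FAST b → push -6. Stack: [8, -6]
BINARY_OP - → 8 - -6 = 14. Stack: [14]
STORE_FAST u → u=14. Stack: []
LOAD_FAST_LOAD_FAST p,p → push 28,28. Stack: [28, 28]
BINARY_OP ^ → 28 ^ 28 = 0. Stack: [0]
STORE_FAST w → w=0. Stack: []
LOAD_FAST w → push 0. Stack: [0]
RETURN_VALUE → return 0.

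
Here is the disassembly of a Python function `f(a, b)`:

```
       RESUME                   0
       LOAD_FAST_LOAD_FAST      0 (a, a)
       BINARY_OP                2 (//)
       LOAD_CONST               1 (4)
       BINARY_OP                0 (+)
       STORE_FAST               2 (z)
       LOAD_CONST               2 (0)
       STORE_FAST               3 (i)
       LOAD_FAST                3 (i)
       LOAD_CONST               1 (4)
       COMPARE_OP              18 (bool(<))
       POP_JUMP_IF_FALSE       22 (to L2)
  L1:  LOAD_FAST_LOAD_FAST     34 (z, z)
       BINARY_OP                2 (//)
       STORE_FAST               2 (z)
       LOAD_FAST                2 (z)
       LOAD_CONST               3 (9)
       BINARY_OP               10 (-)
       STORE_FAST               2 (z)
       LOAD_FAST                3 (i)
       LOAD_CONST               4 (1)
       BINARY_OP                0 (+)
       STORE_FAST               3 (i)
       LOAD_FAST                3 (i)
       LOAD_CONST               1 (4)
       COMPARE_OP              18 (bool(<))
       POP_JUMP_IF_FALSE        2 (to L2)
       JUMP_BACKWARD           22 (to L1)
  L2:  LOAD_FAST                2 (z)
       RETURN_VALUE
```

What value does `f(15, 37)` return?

-8

LOAD_FAST_LOAD_FAST a,a → push 15,15
BINARY_OP // → 15 // 15 = 1
LOAD_CONST → push 4
BINARY_OP + → 1 + 4 = 5
STORE_FAST z → z=5
LOAD_CONST → push 0
STORE_FAST i → i=0
LOAD_FAST i → push 0
LOAD_CONST → push 4
COMPARE_OP bool(<) → 0 vs 4 = True
POP_JUMP_IF_FALSE → pop True; no jump
LOAD_FAST_LOAD_FAST z,z → push 5,5
BINARY_OP // → 5 // 5 = 1
STORE_FAST z → z=1
LOAD_FAST z → push 1
LOAD_CONST → push 9
BINARY_OP - → 1 - 9 = -8
STORE_FAST z → z=-8
LOAD_FAST i → push 0
LOAD_CONST → push 1
BINARY_OP + → 0 + 1 = 1
STORE_FAST i → i=1
LOAD_FAST i → push 1
LOAD_CONST → push 4
COMPARE_OP bool(<) → 1 vs 4 = True
POP_JUMP_IF_FALSE → pop True; no jump
LOAD_FAST_LOAD_FAST z,z → push -8,-8
BINARY_OP // → -8 // -8 = 1
STORE_FAST z → z=1
LOAD_FAST z → push 1
LOAD_CONST → push 9
BINARY_OP - → 1 - 9 = -8
STORE_FAST z → z=-8
LOAD_FAST i → push 1
LOAD_CONST → push 1
BINARY_OP + → 1 + 1 = 2
STORE_FAST i → i=2
LOAD_FAST i → push 2
LOAD_CONST → push 4
COMPARE_OP bool(<) → 2 vs 4 = True
POP_JUMP_IF_FALSE → pop True; no jump
LOAD_FAST_LOAD_FAST z,z → push -8,-8
BINARY_OP // → -8 // -8 = 1
STORE_FAST z → z=1
LOAD_FAST z → push 1
LOAD_CONST → push 9
BINARY_OP - → 1 - 9 = -8
STORE_FAST z → z=-8
LOAD_FAST i → push 2
LOAD_CONST → push 1
BINARY_OP + → 2 + 1 = 3
STORE_FAST i → i=3
LOAD_FAST i → push 3
LOAD_CONST → push 4
COMPARE_OP bool(<) → 3 vs 4 = True
POP_JUMP_IF_FALSE → pop True; no jump
LOAD_FAST_LOAD_FAST z,z → push -8,-8
BINARY_OP // → -8 // -8 = 1
STORE_FAST z → z=1
LOAD_FAST z → push 1
LOAD_CONST → push 9
BINARY_OP - → 1 - 9 = -8
STORE_FAST z → z=-8
LOAD_FAST i → push 3
LOAD_CONST → push 1
BINARY_OP + → 3 + 1 = 4
STORE_FAST i → i=4
LOAD_FAST i → push 4
LOAD_CONST → push 4
COMPARE_OP bool(<) → 4 vs 4 = False
POP_JUMP_IF_FALSE → pop False; jump
LOAD_FAST z → push -8
RETURN_VALUE → return -8.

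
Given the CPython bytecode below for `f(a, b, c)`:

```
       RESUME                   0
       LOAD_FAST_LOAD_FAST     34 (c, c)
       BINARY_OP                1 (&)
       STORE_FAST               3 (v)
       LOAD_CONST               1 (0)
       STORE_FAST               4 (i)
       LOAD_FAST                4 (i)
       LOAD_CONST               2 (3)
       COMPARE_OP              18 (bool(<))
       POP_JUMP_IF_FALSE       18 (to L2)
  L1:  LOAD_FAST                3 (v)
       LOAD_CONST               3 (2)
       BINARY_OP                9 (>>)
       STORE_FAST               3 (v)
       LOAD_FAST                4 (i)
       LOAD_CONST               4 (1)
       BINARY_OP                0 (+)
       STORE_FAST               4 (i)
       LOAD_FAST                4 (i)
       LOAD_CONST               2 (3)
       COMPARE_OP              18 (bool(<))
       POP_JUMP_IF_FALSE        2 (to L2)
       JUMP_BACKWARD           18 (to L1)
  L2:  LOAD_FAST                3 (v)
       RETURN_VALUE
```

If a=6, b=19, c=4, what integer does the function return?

LOAD_FAST_LOAD_FAST c,c → push 4,4. Stack: [4, 4]
BINARY_OP & → 4 & 4 = 4. Stack: [4]
STORE_FAST v → v=4. Stack: []
LOAD_CONST → push 0. Stack: [0]
STORE_FAST i → i=0. Stack: []
LOAD_FAST i → push 0. Stack: [0]
LOAD_CONST → push 3. Stack: [0, 3]
COMPARE_OP bool(<) → 0 vs 3 = True. Stack: [True]
POP_JUMP_IF_FALSE → pop True; no jump. Stack: []
LOAD_FAST v → push 4. Stack: [4]
LOAD_CONST → push 2. Stack: [4, 2]
BINARY_OP >> → 4 >> 2 = 1. Stack: [1]
STORE_FAST v → v=1. Stack: []
LOAD_FAST i → push 0. Stack: [0]
LOAD_CONST → push 1. Stack: [0, 1]
BINARY_OP + → 0 + 1 = 1. Stack: [1]
STORE_FAST i → i=1. Stack: []
LOAD_FAST i → push 1. Stack: [1]
LOAD_CONST → push 3. Stack: [1, 3]
COMPARE_OP bool(<) → 1 vs 3 = True. Stack: [True]
POP_JUMP_IF_FALSE → pop True; no jump. Stack: []
LOAD_FAST v → push 1. Stack: [1]
LOAD_CONST → push 2. Stack: [1, 2]
BINARY_OP >> → 1 >> 2 = 0. Stack: [0]
STORE_FAST v → v=0. Stack: []
LOAD_FAST i → push 1. Stack: [1]
LOAD_CONST → push 1. Stack: [1, 1]
BINARY_OP + → 1 + 1 = 2. Stack: [2]
STORE_FAST i → i=2. Stack: []
LOAD_FAST i → push 2. Stack: [2]
LOAD_CONST → push 3. Stack: [2, 3]
COMPARE_OP bool(<) → 2 vs 3 = True. Stack: [True]
POP_JUMP_IF_FALSE → pop True; no jump. Stack: []
LOAD_FAST v → push 0. Stack: [0]
LOAD_CONST → push 2. Stack: [0, 2]
BINARY_OP >> → 0 >> 2 = 0. Stack: [0]
STORE_FAST v → v=0. Stack: []
LOAD_FAST i → push 2. Stack: [2]
LOAD_CONST → push 1. Stack: [2, 1]
BINARY_OP + → 2 + 1 = 3. Stack: [3]
STORE_FAST i → i=3. Stack: []
LOAD_FAST i → push 3. Stack: [3]
LOAD_CONST → push 3. Stack: [3, 3]
COMPARE_OP bool(<) → 3 vs 3 = False. Stack: [False]
POP_JUMP_IF_FALSE → pop False; jump. Stack: []
LOAD_FAST v → push 0. Stack: [0]
RETURN_VALUE → return 0.

0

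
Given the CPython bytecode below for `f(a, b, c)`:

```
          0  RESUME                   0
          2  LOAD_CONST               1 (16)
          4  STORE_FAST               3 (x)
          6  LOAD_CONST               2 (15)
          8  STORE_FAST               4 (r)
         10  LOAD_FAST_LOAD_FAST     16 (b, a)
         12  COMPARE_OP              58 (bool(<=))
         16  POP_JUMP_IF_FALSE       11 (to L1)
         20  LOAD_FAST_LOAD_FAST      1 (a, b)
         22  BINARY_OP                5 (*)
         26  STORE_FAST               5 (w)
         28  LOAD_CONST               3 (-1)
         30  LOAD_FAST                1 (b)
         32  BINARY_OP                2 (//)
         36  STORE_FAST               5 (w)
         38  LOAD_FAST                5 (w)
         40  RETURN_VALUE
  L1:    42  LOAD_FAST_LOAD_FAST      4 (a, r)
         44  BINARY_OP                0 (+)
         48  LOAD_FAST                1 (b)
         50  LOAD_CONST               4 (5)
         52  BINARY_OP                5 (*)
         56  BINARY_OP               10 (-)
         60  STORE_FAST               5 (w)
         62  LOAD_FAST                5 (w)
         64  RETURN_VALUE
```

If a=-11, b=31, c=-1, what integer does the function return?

LOAD_CONST → push 16. Stack: [16]
STORE_FAST x → x=16. Stack: []
LOAD_CONST → push 15. Stack: [15]
STORE_FAST r → r=15. Stack: []
LOAD_FAST_LOAD_FAST b,a → push 31,-11. Stack: [31, -11]
COMPARE_OP bool(<=) → 31 vs -11 = False. Stack: [False]
POP_JUMP_IF_FALSE → pop False; jump. Stack: []
LOAD_FAST_LOAD_FAST a,r → push -11,15. Stack: [-11, 15]
BINARY_OP + → -11 + 15 = 4. Stack: [4]
LOAD_FAST b → push 31. Stack: [4, 31]
LOAD_CONST → push 5. Stack: [4, 31, 5]
BINARY_OP * → 31 * 5 = 155. Stack: [4, 155]
BINARY_OP - → 4 - 155 = -151. Stack: [-151]
STORE_FAST w → w=-151. Stack: []
LOAD_FAST w → push -151. Stack: [-151]
RETURN_VALUE → return -151.

-151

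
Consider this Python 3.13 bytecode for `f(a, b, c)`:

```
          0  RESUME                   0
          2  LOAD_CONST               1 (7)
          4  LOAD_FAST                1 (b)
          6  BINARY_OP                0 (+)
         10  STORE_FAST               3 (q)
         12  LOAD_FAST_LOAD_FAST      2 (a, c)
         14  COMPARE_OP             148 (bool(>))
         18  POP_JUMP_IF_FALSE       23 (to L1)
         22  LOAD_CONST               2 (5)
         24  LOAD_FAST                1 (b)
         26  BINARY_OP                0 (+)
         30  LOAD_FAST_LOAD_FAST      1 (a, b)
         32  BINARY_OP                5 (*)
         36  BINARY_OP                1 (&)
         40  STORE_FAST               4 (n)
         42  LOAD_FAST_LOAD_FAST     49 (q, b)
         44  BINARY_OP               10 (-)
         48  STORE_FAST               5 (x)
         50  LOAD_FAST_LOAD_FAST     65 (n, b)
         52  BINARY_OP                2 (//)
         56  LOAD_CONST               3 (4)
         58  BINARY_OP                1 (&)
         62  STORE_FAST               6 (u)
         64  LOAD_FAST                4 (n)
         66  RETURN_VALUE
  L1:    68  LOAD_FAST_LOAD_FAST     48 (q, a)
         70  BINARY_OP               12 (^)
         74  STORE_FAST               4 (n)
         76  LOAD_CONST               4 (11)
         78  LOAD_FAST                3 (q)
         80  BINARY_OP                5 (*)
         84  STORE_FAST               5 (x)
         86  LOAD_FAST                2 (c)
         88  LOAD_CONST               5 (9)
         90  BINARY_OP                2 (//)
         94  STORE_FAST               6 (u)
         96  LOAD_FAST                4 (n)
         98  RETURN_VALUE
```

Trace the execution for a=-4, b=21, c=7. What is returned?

LOAD_CONST → push 7. Stack: [7]
LOAD_FAST b → push 21. Stack: [7, 21]
BINARY_OP + → 7 + 21 = 28. Stack: [28]
STORE_FAST q → q=28. Stack: []
LOAD_FAST_LOAD_FAST a,c → push -4,7. Stack: [-4, 7]
COMPARE_OP bool(>) → -4 vs 7 = False. Stack: [False]
POP_JUMP_IF_FALSE → pop False; jump. Stack: []
LOAD_FAST_LOAD_FAST q,a → push 28,-4. Stack: [28, -4]
BINARY_OP ^ → 28 ^ -4 = -32. Stack: [-32]
STORE_FAST n → n=-32. Stack: []
LOAD_CONST → push 11. Stack: [11]
LOAD_FAST q → push 28. Stack: [11, 28]
BINARY_OP * → 11 * 28 = 308. Stack: [308]
STORE_FAST x → x=308. Stack: []
LOAD_FAST c → push 7. Stack: [7]
LOAD_CONST → push 9. Stack: [7, 9]
BINARY_OP // → 7 // 9 = 0. Stack: [0]
STORE_FAST u → u=0. Stack: []
LOAD_FAST n → push -32. Stack: [-32]
RETURN_VALUE → return -32.

-32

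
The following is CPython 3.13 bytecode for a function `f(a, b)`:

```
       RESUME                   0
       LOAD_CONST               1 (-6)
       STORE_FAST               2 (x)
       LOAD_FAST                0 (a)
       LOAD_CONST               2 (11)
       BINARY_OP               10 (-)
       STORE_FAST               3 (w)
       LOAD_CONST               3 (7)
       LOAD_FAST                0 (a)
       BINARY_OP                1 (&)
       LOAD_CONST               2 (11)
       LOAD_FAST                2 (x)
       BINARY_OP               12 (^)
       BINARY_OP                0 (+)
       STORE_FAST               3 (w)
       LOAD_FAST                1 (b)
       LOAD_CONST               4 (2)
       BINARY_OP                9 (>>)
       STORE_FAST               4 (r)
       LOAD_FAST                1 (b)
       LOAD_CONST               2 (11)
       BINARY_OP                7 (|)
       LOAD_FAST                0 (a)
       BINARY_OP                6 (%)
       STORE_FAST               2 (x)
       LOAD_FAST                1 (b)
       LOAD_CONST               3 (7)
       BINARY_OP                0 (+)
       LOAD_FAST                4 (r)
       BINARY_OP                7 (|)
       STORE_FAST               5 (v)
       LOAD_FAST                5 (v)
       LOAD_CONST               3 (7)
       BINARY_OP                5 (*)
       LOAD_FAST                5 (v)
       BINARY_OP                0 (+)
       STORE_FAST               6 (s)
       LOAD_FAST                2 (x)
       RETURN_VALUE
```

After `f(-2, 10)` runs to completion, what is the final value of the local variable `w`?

-9

LOAD_CONST → push -6. Stack: [-6]
STORE_FAST x → x=-6. Stack: []
LOAD_FAST a → push -2. Stack: [-2]
LOAD_CONST → push 11. Stack: [-2, 11]
BINARY_OP - → -2 - 11 = -13. Stack: [-13]
STORE_FAST w → w=-13. Stack: []
LOAD_CONST → push 7. Stack: [7]
LOAD_FAST a → push -2. Stack: [7, -2]
BINARY_OP & → 7 & -2 = 6. Stack: [6]
LOAD_CONST → push 11. Stack: [6, 11]
LOAD_FAST x → push -6. Stack: [6, 11, -6]
BINARY_OP ^ → 11 ^ -6 = -15. Stack: [6, -15]
BINARY_OP + → 6 + -15 = -9. Stack: [-9]
STORE_FAST w → w=-9. Stack: []
LOAD_FAST b → push 10. Stack: [10]
LOAD_CONST → push 2. Stack: [10, 2]
BINARY_OP >> → 10 >> 2 = 2. Stack: [2]
STORE_FAST r → r=2. Stack: []
LOAD_FAST b → push 10. Stack: [10]
LOAD_CONST → push 11. Stack: [10, 11]
BINARY_OP | → 10 | 11 = 11. Stack: [11]
LOAD_FAST a → push -2. Stack: [11, -2]
BINARY_OP % → 11 % -2 = -1. Stack: [-1]
STORE_FAST x → x=-1. Stack: []
LOAD_FAST b → push 10. Stack: [10]
LOAD_CONST → push 7. Stack: [10, 7]
BINARY_OP + → 10 + 7 = 17. Stack: [17]
LOAD_FAST r → push 2. Stack: [17, 2]
BINARY_OP | → 17 | 2 = 19. Stack: [19]
STORE_FAST v → v=19. Stack: []
LOAD_FAST v → push 19. Stack: [19]
LOAD_CONST → push 7. Stack: [19, 7]
BINARY_OP * → 19 * 7 = 133. Stack: [133]
LOAD_FAST v → push 19. Stack: [133, 19]
BINARY_OP + → 133 + 19 = 152. Stack: [152]
STORE_FAST s → s=152. Stack: []
LOAD_FAST x → push -1. Stack: [-1]
RETURN_VALUE → return -1.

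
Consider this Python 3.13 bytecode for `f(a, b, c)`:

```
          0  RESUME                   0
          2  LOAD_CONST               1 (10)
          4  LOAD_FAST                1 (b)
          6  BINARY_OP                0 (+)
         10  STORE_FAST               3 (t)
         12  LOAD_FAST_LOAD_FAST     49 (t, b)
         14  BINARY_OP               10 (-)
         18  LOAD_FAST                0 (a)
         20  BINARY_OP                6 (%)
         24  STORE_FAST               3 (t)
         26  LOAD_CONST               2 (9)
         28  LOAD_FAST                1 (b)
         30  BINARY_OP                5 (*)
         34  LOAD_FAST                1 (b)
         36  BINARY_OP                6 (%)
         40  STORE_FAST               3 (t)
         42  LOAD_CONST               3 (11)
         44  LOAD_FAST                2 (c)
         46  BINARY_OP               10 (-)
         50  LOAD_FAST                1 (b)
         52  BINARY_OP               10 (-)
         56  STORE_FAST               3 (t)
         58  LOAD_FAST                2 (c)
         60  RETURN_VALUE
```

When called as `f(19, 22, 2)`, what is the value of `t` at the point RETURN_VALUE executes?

-13

LOAD_CONST → push 10. Stack: [10]
LOAD_FAST b → push 22. Stack: [10, 22]
BINARY_OP + → 10 + 22 = 32. Stack: [32]
STORE_FAST t → t=32. Stack: []
LOAD_FAST_LOAD_FAST t,b → push 32,22. Stack: [32, 22]
BINARY_OP - → 32 - 22 = 10. Stack: [10]
LOAD_FAST a → push 19. Stack: [10, 19]
BINARY_OP % → 10 % 19 = 10. Stack: [10]
STORE_FAST t → t=10. Stack: []
LOAD_CONST → push 9. Stack: [9]
LOAD_FAST b → push 22. Stack: [9, 22]
BINARY_OP * → 9 * 22 = 198. Stack: [198]
LOAD_FAST b → push 22. Stack: [198, 22]
BINARY_OP % → 198 % 22 = 0. Stack: [0]
STORE_FAST t → t=0. Stack: []
LOAD_CONST → push 11. Stack: [11]
LOAD_FAST c → push 2. Stack: [11, 2]
BINARY_OP - → 11 - 2 = 9. Stack: [9]
LOAD_FAST b → push 22. Stack: [9, 22]
BINARY_OP - → 9 - 22 = -13. Stack: [-13]
STORE_FAST t → t=-13. Stack: []
LOAD_FAST c → push 2. Stack: [2]
RETURN_VALUE → return 2.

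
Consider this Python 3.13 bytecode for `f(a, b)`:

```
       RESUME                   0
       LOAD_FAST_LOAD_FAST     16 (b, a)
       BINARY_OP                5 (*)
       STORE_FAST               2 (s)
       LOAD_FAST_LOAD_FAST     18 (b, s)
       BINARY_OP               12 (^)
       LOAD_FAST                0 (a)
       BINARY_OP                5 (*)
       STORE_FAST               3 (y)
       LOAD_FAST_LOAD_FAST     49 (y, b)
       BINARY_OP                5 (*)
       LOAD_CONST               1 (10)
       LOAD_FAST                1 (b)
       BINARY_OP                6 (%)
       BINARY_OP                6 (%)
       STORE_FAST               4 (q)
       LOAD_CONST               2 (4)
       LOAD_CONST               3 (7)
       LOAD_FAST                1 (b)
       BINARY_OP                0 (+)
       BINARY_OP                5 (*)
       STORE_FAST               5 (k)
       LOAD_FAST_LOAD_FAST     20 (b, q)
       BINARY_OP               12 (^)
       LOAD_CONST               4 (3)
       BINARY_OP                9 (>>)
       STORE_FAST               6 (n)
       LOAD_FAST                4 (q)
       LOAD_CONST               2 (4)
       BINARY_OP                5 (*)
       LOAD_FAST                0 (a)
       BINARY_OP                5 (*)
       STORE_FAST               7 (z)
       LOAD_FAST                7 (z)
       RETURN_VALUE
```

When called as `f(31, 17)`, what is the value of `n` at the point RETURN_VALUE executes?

LOAD_FAST_LOAD_FAST b,a → push 17,31. Stack: [17, 31]
BINARY_OP * → 17 * 31 = 527. Stack: [527]
STORE_FAST s → s=527. Stack: []
LOAD_FAST_LOAD_FAST b,s → push 17,527. Stack: [17, 527]
BINARY_OP ^ → 17 ^ 527 = 542. Stack: [542]
LOAD_FAST a → push 31. Stack: [542, 31]
BINARY_OP * → 542 * 31 = 16802. Stack: [16802]
STORE_FAST y → y=16802. Stack: []
LOAD_FAST_LOAD_FAST y,b → push 16802,17. Stack: [16802, 17]
BINARY_OP * → 16802 * 17 = 285634. Stack: [285634]
LOAD_CONST → push 10. Stack: [285634, 10]
LOAD_FAST b → push 17. Stack: [285634, 10, 17]
BINARY_OP % → 10 % 17 = 10. Stack: [285634, 10]
BINARY_OP % → 285634 % 10 = 4. Stack: [4]
STORE_FAST q → q=4. Stack: []
LOAD_CONST → push 4. Stack: [4]
LOAD_CONST → push 7. Stack: [4, 7]
LOAD_FAST b → push 17. Stack: [4, 7, 17]
BINARY_OP + → 7 + 17 = 24. Stack: [4, 24]
BINARY_OP * → 4 * 24 = 96. Stack: [96]
STORE_FAST k → k=96. Stack: []
LOAD_FAST_LOAD_FAST b,q → push 17,4. Stack: [17, 4]
BINARY_OP ^ → 17 ^ 4 = 21. Stack: [21]
LOAD_CONST → push 3. Stack: [21, 3]
BINARY_OP >> → 21 >> 3 = 2. Stack: [2]
STORE_FAST n → n=2. Stack: []
LOAD_FAST q → push 4. Stack: [4]
LOAD_CONST → push 4. Stack: [4, 4]
BINARY_OP * → 4 * 4 = 16. Stack: [16]
LOAD_FAST a → push 31. Stack: [16, 31]
BINARY_OP * → 16 * 31 = 496. Stack: [496]
STORE_FAST z → z=496. Stack: []
LOAD_FAST z → push 496. Stack: [496]
RETURN_VALUE → return 496.

2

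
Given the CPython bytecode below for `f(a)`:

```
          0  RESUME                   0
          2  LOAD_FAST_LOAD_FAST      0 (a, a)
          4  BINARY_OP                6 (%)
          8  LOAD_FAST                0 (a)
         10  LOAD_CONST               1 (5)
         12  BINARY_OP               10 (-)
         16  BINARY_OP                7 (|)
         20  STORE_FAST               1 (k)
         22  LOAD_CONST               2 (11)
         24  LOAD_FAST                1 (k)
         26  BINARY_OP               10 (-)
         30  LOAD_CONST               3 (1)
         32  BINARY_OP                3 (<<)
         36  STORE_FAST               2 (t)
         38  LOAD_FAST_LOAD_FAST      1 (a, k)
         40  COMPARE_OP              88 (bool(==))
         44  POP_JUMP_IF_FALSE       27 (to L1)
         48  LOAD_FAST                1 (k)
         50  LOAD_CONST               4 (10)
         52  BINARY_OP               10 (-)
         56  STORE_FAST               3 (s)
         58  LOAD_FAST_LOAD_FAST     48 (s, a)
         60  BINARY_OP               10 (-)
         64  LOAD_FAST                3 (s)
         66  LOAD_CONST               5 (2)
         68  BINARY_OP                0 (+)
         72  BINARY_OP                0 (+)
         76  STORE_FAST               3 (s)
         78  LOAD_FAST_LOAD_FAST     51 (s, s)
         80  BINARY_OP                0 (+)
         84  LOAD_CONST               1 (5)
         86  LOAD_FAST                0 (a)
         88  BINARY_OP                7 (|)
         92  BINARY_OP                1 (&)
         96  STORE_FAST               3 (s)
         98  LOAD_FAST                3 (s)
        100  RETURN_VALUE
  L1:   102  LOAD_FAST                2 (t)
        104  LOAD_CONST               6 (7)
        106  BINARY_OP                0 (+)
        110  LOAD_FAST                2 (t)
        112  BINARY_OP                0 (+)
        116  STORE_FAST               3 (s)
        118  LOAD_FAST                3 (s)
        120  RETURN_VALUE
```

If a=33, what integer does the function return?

LOAD_FAST_LOAD_FAST a,a → push 33,33. Stack: [33, 33]
BINARY_OP % → 33 % 33 = 0. Stack: [0]
LOAD_FAST a → push 33. Stack: [0, 33]
LOAD_CONST → push 5. Stack: [0, 33, 5]
BINARY_OP - → 33 - 5 = 28. Stack: [0, 28]
BINARY_OP | → 0 | 28 = 28. Stack: [28]
STORE_FAST k → k=28. Stack: []
LOAD_CONST → push 11. Stack: [11]
LOAD_FAST k → push 28. Stack: [11, 28]
BINARY_OP - → 11 - 28 = -17. Stack: [-17]
LOAD_CONST → push 1. Stack: [-17, 1]
BINARY_OP << → -17 << 1 = -34. Stack: [-34]
STORE_FAST t → t=-34. Stack: []
LOAD_FAST_LOAD_FAST a,k → push 33,28. Stack: [33, 28]
COMPARE_OP bool(==) → 33 vs 28 = False. Stack: [False]
POP_JUMP_IF_FALSE → pop False; jump. Stack: []
LOAD_FAST t → push -34. Stack: [-34]
LOAD_CONST → push 7. Stack: [-34, 7]
BINARY_OP + → -34 + 7 = -27. Stack: [-27]
LOAD_FAST t → push -34. Stack: [-27, -34]
BINARY_OP + → -27 + -34 = -61. Stack: [-61]
STORE_FAST s → s=-61. Stack: []
LOAD_FAST s → push -61. Stack: [-61]
RETURN_VALUE → return -61.

-61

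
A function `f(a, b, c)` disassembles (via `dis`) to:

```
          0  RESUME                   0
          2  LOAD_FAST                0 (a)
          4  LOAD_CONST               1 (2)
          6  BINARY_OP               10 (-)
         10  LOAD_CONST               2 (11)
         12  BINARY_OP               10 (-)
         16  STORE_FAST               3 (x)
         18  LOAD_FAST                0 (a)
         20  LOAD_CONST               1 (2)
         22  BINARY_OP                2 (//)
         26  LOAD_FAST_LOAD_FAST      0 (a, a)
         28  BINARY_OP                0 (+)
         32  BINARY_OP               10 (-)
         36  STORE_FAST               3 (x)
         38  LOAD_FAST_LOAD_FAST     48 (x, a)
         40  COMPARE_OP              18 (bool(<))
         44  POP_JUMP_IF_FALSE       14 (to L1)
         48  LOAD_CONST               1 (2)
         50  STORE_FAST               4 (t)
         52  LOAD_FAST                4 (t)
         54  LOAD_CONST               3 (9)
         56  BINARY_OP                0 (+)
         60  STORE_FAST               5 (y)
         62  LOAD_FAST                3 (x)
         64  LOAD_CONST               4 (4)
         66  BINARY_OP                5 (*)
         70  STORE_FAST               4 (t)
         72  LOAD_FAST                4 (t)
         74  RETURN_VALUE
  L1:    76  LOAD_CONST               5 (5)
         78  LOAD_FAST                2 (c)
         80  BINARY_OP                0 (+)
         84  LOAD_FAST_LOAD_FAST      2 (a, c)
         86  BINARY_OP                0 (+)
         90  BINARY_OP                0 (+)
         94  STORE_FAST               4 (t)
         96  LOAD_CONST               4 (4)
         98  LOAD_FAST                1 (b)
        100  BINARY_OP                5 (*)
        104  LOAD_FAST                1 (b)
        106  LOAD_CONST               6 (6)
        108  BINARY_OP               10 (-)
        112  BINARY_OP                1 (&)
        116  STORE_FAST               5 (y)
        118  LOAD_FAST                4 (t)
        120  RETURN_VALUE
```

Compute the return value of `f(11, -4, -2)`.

-68

LOAD_FAST a → push 11. Stack: [11]
LOAD_CONST → push 2. Stack: [11, 2]
BINARY_OP - → 11 - 2 = 9. Stack: [9]
LOAD_CONST → push 11. Stack: [9, 11]
BINARY_OP - → 9 - 11 = -2. Stack: [-2]
STORE_FAST x → x=-2. Stack: []
LOAD_FAST a → push 11. Stack: [11]
LOAD_CONST → push 2. Stack: [11, 2]
BINARY_OP // → 11 // 2 = 5. Stack: [5]
LOAD_FAST_LOAD_FAST a,a → push 11,11. Stack: [5, 11, 11]
BINARY_OP + → 11 + 11 = 22. Stack: [5, 22]
BINARY_OP - → 5 - 22 = -17. Stack: [-17]
STORE_FAST x → x=-17. Stack: []
LOAD_FAST_LOAD_FAST x,a → push -17,11. Stack: [-17, 11]
COMPARE_OP bool(<) → -17 vs 11 = True. Stack: [True]
POP_JUMP_IF_FALSE → pop True; no jump. Stack: []
LOAD_CONST → push 2. Stack: [2]
STORE_FAST t → t=2. Stack: []
LOAD_FAST t → push 2. Stack: [2]
LOAD_CONST → push 9. Stack: [2, 9]
BINARY_OP + → 2 + 9 = 11. Stack: [11]
STORE_FAST y → y=11. Stack: []
LOAD_FAST x → push -17. Stack: [-17]
LOAD_CONST → push 4. Stack: [-17, 4]
BINARY_OP * → -17 * 4 = -68. Stack: [-68]
STORE_FAST t → t=-68. Stack: []
LOAD_FAST t → push -68. Stack: [-68]
RETURN_VALUE → return -68.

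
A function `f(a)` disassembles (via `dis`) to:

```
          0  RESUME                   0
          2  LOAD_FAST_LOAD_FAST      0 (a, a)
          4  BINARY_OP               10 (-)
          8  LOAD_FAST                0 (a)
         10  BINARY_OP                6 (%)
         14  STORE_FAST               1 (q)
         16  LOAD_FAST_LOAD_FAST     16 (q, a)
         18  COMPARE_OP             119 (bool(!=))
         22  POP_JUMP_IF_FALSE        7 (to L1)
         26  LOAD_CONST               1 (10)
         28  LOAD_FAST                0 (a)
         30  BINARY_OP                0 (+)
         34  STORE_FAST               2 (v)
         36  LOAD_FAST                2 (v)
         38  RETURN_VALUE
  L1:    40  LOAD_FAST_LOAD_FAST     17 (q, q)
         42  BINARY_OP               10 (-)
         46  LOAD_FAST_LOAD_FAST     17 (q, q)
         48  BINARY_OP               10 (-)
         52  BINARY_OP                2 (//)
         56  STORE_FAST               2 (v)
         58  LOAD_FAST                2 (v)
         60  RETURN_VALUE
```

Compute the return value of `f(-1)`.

9

LOAD_FAST_LOAD_FAST a,a → push -1,-1. Stack: [-1, -1]
BINARY_OP - → -1 - -1 = 0. Stack: [0]
LOAD_FAST a → push -1. Stack: [0, -1]
BINARY_OP % → 0 % -1 = 0. Stack: [0]
STORE_FAST q → q=0. Stack: []
LOAD_FAST_LOAD_FAST q,a → push 0,-1. Stack: [0, -1]
COMPARE_OP bool(!=) → 0 vs -1 = True. Stack: [True]
POP_JUMP_IF_FALSE → pop True; no jump. Stack: []
LOAD_CONST → push 10. Stack: [10]
LOAD_FAST a → push -1. Stack: [10, -1]
BINARY_OP + → 10 + -1 = 9. Stack: [9]
STORE_FAST v → v=9. Stack: []
LOAD_FAST v → push 9. Stack: [9]
RETURN_VALUE → return 9.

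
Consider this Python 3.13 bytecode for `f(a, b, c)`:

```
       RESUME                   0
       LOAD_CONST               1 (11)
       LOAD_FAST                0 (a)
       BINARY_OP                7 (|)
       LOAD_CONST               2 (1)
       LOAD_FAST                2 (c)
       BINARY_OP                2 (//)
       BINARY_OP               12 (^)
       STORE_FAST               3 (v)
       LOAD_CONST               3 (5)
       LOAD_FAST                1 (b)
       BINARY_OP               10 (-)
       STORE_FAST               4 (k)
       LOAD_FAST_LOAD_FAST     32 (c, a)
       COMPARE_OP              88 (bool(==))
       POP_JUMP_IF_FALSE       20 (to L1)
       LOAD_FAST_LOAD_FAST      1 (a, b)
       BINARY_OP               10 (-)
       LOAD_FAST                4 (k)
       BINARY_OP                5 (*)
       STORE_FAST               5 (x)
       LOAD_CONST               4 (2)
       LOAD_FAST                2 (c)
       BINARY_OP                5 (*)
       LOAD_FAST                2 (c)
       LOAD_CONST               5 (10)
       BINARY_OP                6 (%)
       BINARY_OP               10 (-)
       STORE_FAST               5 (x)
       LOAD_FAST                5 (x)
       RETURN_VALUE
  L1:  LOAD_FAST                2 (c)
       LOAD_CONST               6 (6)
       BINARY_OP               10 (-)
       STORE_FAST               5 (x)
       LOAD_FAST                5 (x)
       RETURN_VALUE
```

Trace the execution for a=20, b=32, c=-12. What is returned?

-18

LOAD_CONST → push 11. Stack: [11]
LOAD_FAST a → push 20. Stack: [11, 20]
BINARY_OP | → 11 | 20 = 31. Stack: [31]
LOAD_CONST → push 1. Stack: [31, 1]
LOAD_FAST c → push -12. Stack: [31, 1, -12]
BINARY_OP // → 1 // -12 = -1. Stack: [31, -1]
BINARY_OP ^ → 31 ^ -1 = -32. Stack: [-32]
STORE_FAST v → v=-32. Stack: []
LOAD_CONST → push 5. Stack: [5]
LOAD_FAST b → push 32. Stack: [5, 32]
BINARY_OP - → 5 - 32 = -27. Stack: [-27]
STORE_FAST k → k=-27. Stack: []
LOAD_FAST_LOAD_FAST c,a → push -12,20. Stack: [-12, 20]
COMPARE_OP bool(==) → -12 vs 20 = False. Stack: [False]
POP_JUMP_IF_FALSE → pop False; jump. Stack: []
LOAD_FAST c → push -12. Stack: [-12]
LOAD_CONST → push 6. Stack: [-12, 6]
BINARY_OP - → -12 - 6 = -18. Stack: [-18]
STORE_FAST x → x=-18. Stack: []
LOAD_FAST x → push -18. Stack: [-18]
RETURN_VALUE → return -18.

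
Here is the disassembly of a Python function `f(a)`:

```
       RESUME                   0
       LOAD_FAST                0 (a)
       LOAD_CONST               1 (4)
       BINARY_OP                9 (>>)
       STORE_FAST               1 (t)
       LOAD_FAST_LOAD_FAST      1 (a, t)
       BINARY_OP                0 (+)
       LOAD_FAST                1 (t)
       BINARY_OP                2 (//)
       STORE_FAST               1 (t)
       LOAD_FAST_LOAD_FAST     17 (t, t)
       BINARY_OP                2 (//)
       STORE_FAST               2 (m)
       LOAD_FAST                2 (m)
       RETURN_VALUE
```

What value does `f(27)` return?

1

LOAD_FAST a → push 27. Stack: [27]
LOAD_CONST → push 4. Stack: [27, 4]
BINARY_OP >> → 27 >> 4 = 1. Stack: [1]
STORE_FAST t → t=1. Stack: []
LOAD_FAST_LOAD_FAST a,t → push 27,1. Stack: [27, 1]
BINARY_OP + → 27 + 1 = 28. Stack: [28]
LOAD_FAST t → push 1. Stack: [28, 1]
BINARY_OP // → 28 // 1 = 28. Stack: [28]
STORE_FAST t → t=28. Stack: []
LOAD_FAST_LOAD_FAST t,t → push 28,28. Stack: [28, 28]
BINARY_OP // → 28 // 28 = 1. Stack: [1]
STORE_FAST m → m=1. Stack: []
LOAD_FAST m → push 1. Stack: [1]
RETURN_VALUE → return 1.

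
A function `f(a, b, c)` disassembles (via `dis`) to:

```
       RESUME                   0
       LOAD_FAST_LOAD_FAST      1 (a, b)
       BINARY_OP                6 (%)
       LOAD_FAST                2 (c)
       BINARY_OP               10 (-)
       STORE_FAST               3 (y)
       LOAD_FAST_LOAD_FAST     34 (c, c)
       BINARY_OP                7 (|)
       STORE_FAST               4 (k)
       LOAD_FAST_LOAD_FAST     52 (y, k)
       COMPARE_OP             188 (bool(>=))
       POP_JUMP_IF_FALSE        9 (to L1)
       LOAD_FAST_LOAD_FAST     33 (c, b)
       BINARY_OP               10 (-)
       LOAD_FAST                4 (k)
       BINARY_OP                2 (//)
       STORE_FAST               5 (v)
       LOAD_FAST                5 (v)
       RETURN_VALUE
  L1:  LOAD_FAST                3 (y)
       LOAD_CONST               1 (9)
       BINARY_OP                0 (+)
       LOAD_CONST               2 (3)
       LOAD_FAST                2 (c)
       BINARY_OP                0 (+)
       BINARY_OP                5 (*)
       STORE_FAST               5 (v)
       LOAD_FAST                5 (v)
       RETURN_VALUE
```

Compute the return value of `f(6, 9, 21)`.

LOAD_FAST_LOAD_FAST a,b → push 6,9. Stack: [6, 9]
BINARY_OP % → 6 % 9 = 6. Stack: [6]
LOAD_FAST c → push 21. Stack: [6, 21]
BINARY_OP - → 6 - 21 = -15. Stack: [-15]
STORE_FAST y → y=-15. Stack: []
LOAD_FAST_LOAD_FAST c,c → push 21,21. Stack: [21, 21]
BINARY_OP | → 21 | 21 = 21. Stack: [21]
STORE_FAST k → k=21. Stack: []
LOAD_FAST_LOAD_FAST y,k → push -15,21. Stack: [-15, 21]
COMPARE_OP bool(>=) → -15 vs 21 = False. Stack: [False]
POP_JUMP_IF_FALSE → pop False; jump. Stack: []
LOAD_FAST y → push -15. Stack: [-15]
LOAD_CONST → push 9. Stack: [-15, 9]
BINARY_OP + → -15 + 9 = -6. Stack: [-6]
LOAD_CONST → push 3. Stack: [-6, 3]
LOAD_FAST c → push 21. Stack: [-6, 3, 21]
BINARY_OP + → 3 + 21 = 24. Stack: [-6, 24]
BINARY_OP * → -6 * 24 = -144. Stack: [-144]
STORE_FAST v → v=-144. Stack: []
LOAD_FAST v → push -144. Stack: [-144]
RETURN_VALUE → return -144.

-144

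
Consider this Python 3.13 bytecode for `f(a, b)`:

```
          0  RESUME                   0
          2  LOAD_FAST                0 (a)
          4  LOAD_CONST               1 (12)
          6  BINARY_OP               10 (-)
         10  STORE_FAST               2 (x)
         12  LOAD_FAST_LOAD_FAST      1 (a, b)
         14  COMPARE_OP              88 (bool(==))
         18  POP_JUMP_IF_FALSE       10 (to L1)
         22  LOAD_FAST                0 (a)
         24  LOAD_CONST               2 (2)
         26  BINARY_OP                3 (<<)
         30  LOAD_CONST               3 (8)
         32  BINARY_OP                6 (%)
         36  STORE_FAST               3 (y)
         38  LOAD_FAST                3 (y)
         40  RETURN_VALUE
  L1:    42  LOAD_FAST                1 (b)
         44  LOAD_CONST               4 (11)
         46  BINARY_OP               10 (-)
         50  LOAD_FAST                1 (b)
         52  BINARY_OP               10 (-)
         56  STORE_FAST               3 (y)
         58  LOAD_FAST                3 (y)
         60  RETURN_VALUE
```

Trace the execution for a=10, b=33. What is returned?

-11

LOAD_FAST a → push 10. Stack: [10]
LOAD_CONST → push 12. Stack: [10, 12]
BINARY_OP - → 10 - 12 = -2. Stack: [-2]
STORE_FAST x → x=-2. Stack: []
LOAD_FAST_LOAD_FAST a,b → push 10,33. Stack: [10, 33]
COMPARE_OP bool(==) → 10 vs 33 = False. Stack: [False]
POP_JUMP_IF_FALSE → pop False; jump. Stack: []
LOAD_FAST b → push 33. Stack: [33]
LOAD_CONST → push 11. Stack: [33, 11]
BINARY_OP - → 33 - 11 = 22. Stack: [22]
LOAD_FAST b → push 33. Stack: [22, 33]
BINARY_OP - → 22 - 33 = -11. Stack: [-11]
STORE_FAST y → y=-11. Stack: []
LOAD_FAST y → push -11. Stack: [-11]
RETURN_VALUE → return -11.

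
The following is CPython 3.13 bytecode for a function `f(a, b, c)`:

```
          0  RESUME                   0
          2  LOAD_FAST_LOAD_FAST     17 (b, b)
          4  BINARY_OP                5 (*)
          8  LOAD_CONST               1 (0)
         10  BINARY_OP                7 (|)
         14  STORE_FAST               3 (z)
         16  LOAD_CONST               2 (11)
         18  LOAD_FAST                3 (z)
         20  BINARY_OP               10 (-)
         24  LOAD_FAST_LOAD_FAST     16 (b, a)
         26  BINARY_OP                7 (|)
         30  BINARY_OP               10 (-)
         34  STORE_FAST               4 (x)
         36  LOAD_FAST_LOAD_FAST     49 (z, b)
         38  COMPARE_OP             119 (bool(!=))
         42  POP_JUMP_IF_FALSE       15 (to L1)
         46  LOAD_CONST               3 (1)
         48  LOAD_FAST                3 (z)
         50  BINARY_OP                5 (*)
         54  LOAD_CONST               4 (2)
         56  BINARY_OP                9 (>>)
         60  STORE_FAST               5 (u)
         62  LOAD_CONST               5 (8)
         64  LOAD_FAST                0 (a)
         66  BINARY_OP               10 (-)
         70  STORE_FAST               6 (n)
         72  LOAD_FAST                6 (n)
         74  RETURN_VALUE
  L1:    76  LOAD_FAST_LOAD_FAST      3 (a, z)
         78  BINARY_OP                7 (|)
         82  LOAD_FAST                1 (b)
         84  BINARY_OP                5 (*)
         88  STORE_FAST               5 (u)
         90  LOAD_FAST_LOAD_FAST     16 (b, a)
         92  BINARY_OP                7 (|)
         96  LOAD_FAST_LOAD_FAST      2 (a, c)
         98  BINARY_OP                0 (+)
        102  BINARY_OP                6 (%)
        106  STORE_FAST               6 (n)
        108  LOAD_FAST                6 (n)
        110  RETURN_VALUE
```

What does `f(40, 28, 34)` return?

LOAD_FAST_LOAD_FAST b,b → push 28,28. Stack: [28, 28]
BINARY_OP * → 28 * 28 = 784. Stack: [784]
LOAD_CONST → push 0. Stack: [784, 0]
BINARY_OP | → 784 | 0 = 784. Stack: [784]
STORE_FAST z → z=784. Stack: []
LOAD_CONST → push 11. Stack: [11]
LOAD_FAST z → push 784. Stack: [11, 784]
BINARY_OP - → 11 - 784 = -773. Stack: [-773]
LOAD_FAST_LOAD_FAST b,a → push 28,40. Stack: [-773, 28, 40]
BINARY_OP | → 28 | 40 = 60. Stack: [-773, 60]
BINARY_OP - → -773 - 60 = -833. Stack: [-833]
STORE_FAST x → x=-833. Stack: []
LOAD_FAST_LOAD_FAST z,b → push 784,28. Stack: [784, 28]
COMPARE_OP bool(!=) → 784 vs 28 = True. Stack: [True]
POP_JUMP_IF_FALSE → pop True; no jump. Stack: []
LOAD_CONST → push 1. Stack: [1]
LOAD_FAST z → push 784. Stack: [1, 784]
BINARY_OP * → 1 * 784 = 784. Stack: [784]
LOAD_CONST → push 2. Stack: [784, 2]
BINARY_OP >> → 784 >> 2 = 196. Stack: [196]
STORE_FAST u → u=196. Stack: []
LOAD_CONST → push 8. Stack: [8]
LOAD_FAST a → push 40. Stack: [8, 40]
BINARY_OP - → 8 - 40 = -32. Stack: [-32]
STORE_FAST n → n=-32. Stack: []
LOAD_FAST n → push -32. Stack: [-32]
RETURN_VALUE → return -32.

-32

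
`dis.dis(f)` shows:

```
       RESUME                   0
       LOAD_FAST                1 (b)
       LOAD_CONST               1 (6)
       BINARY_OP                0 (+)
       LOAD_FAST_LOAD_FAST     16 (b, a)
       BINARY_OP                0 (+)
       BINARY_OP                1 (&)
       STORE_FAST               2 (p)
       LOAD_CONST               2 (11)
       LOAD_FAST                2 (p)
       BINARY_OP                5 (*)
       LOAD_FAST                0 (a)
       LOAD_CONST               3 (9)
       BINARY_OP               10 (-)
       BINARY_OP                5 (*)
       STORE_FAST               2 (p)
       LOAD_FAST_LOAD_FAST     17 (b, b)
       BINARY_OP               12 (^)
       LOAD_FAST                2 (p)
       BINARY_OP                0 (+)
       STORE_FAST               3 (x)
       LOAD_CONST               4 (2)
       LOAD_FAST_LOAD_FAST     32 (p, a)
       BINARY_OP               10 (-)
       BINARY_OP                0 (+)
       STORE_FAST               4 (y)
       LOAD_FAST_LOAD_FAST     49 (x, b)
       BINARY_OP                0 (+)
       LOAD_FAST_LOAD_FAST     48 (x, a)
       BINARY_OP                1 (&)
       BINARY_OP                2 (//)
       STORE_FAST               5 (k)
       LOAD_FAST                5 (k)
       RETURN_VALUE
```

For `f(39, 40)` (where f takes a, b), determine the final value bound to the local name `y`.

LOAD_FAST b → push 40. Stack: [40]
LOAD_CONST → push 6. Stack: [40, 6]
BINARY_OP + → 40 + 6 = 46. Stack: [46]
LOAD_FAST_LOAD_FAST b,a → push 40,39. Stack: [46, 40, 39]
BINARY_OP + → 40 + 39 = 79. Stack: [46, 79]
BINARY_OP & → 46 & 79 = 14. Stack: [14]
STORE_FAST p → p=14. Stack: []
LOAD_CONST → push 11. Stack: [11]
LOAD_FAST p → push 14. Stack: [11, 14]
BINARY_OP * → 11 * 14 = 154. Stack: [154]
LOAD_FAST a → push 39. Stack: [154, 39]
LOAD_CONST → push 9. Stack: [154, 39, 9]
BINARY_OP - → 39 - 9 = 30. Stack: [154, 30]
BINARY_OP * → 154 * 30 = 4620. Stack: [4620]
STORE_FAST p → p=4620. Stack: []
LOAD_FAST_LOAD_FAST b,b → push 40,40. Stack: [40, 40]
BINARY_OP ^ → 40 ^ 40 = 0. Stack: [0]
LOAD_FAST p → push 4620. Stack: [0, 4620]
BINARY_OP + → 0 + 4620 = 4620. Stack: [4620]
STORE_FAST x → x=4620. Stack: []
LOAD_CONST → push 2. Stack: [2]
LOAD_FAST_LOAD_FAST p,a → push 4620,39. Stack: [2, 4620, 39]
BINARY_OP - → 4620 - 39 = 4581. Stack: [2, 4581]
BINARY_OP + → 2 + 4581 = 4583. Stack: [4583]
STORE_FAST y → y=4583. Stack: []
LOAD_FAST_LOAD_FAST x,b → push 4620,40. Stack: [4620, 40]
BINARY_OP + → 4620 + 40 = 4660. Stack: [4660]
LOAD_FAST_LOAD_FAST x,a → push 4620,39. Stack: [4660, 4620, 39]
BINARY_OP & → 4620 & 39 = 4. Stack: [4660, 4]
BINARY_OP // → 4660 // 4 = 1165. Stack: [1165]
STORE_FAST k → k=1165. Stack: []
LOAD_FAST k → push 1165. Stack: [1165]
RETURN_VALUE → return 1165.

4583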